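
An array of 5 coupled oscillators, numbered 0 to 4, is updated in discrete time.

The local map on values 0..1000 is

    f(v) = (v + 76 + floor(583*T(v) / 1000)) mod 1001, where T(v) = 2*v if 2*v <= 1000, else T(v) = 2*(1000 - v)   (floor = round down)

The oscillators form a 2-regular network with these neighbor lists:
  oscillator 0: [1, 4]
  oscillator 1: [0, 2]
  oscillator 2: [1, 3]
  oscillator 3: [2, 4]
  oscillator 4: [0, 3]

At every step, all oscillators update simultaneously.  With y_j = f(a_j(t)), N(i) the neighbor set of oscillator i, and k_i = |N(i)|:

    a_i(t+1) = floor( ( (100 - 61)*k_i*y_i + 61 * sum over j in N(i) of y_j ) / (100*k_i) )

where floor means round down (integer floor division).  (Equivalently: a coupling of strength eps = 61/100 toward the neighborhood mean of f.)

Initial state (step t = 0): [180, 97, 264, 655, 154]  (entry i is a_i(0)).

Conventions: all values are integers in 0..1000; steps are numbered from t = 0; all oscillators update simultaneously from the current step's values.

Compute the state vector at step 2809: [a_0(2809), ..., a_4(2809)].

Simulating step by step:
t=0: [180, 97, 264, 655, 154]
t=1: [393, 450, 379, 373, 341]
t=2: [624, 575, 633, 865, 869]
t=3: [126, 139, 126, 108, 108]
t=4: [344, 359, 344, 320, 320]
t=5: [814, 833, 814, 784, 784]
t=6: [105, 103, 105, 108, 108]
t=7: [303, 301, 303, 307, 307]
t=8: [732, 730, 732, 737, 737]
t=9: [118, 119, 118, 118, 118]
t=10: [331, 331, 331, 331, 331]
t=11: [792, 792, 792, 792, 792]
t=12: [109, 109, 109, 109, 109]
t=13: [312, 312, 312, 312, 312]
t=14: [751, 751, 751, 751, 751]
t=15: [116, 116, 116, 116, 116]
t=16: [327, 327, 327, 327, 327]
t=17: [784, 784, 784, 784, 784]
t=18: [110, 110, 110, 110, 110]
t=19: [314, 314, 314, 314, 314]
t=20: [756, 756, 756, 756, 756]
t=21: [115, 115, 115, 115, 115]
t=22: [325, 325, 325, 325, 325]
t=23: [779, 779, 779, 779, 779]
t=24: [111, 111, 111, 111, 111]
t=25: [316, 316, 316, 316, 316]
t=26: [760, 760, 760, 760, 760]
t=27: [114, 114, 114, 114, 114]
t=28: [322, 322, 322, 322, 322]
t=29: [773, 773, 773, 773, 773]
t=30: [112, 112, 112, 112, 112]
t=31: [318, 318, 318, 318, 318]
t=32: [764, 764, 764, 764, 764]
t=33: [114, 114, 114, 114, 114]

Answer: [318, 318, 318, 318, 318]
Key observation: The state at step 27, [114, 114, 114, 114, 114], reappears at step 33: the system is in a cycle of period 6 from step 27 on.  Therefore the state at step 2809 equals the state at step 27 + ((2809 - 27) mod 6) = 31, which is [318, 318, 318, 318, 318].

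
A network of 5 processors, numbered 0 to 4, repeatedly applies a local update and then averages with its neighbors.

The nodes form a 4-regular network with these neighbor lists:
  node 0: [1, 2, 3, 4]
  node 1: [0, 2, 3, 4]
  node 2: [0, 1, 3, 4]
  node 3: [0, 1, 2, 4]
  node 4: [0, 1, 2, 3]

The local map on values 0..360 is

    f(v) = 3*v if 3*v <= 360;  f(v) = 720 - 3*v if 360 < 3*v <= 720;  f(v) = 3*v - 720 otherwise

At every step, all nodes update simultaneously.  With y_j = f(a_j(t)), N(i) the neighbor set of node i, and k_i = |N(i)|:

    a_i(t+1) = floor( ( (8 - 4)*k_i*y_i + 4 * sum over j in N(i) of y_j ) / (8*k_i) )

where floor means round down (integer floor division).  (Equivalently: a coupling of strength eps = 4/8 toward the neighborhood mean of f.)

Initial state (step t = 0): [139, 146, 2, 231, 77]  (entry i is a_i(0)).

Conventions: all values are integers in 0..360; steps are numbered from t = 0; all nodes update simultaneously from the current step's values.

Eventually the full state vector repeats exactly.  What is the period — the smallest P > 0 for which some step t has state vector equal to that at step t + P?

Simulating step by step:
t=0: [139, 146, 2, 231, 77]
t=1: [219, 211, 108, 116, 192]
t=2: [144, 153, 242, 251, 174]
t=3: [206, 196, 100, 110, 172]
t=4: [171, 183, 246, 257, 210]
t=5: [144, 131, 73, 86, 100]
t=6: [282, 296, 256, 270, 286]
t=7: [118, 134, 89, 105, 123]
t=8: [333, 319, 300, 318, 332]
t=9: [255, 239, 218, 238, 254]
t=10: [37, 21, 45, 22, 36]
t=11: [102, 84, 111, 85, 100]
t=12: [295, 275, 305, 276, 293]
t=13: [153, 130, 164, 132, 151]
t=14: [274, 300, 261, 297, 276]
t=15: [116, 145, 101, 142, 118]
t=16: [328, 304, 311, 308, 330]
t=17: [241, 214, 222, 219, 244]
t=18: [27, 55, 46, 49, 30]
t=19: [108, 139, 129, 132, 111]
t=20: [323, 315, 327, 323, 327]
t=21: [249, 240, 253, 249, 253]
t=22: [26, 16, 31, 26, 31]
t=23: [78, 66, 83, 78, 83]
t=24: [233, 219, 238, 233, 238]
t=25: [22, 38, 16, 22, 16]
t=26: [67, 85, 60, 67, 60]
t=27: [202, 222, 194, 202, 194]
t=28: [112, 90, 121, 112, 121]
t=29: [333, 308, 340, 333, 340]
t=30: [274, 246, 282, 274, 282]
t=31: [97, 66, 106, 97, 106]
t=32: [286, 251, 296, 286, 296]
t=33: [132, 93, 143, 132, 143]
t=34: [310, 293, 297, 310, 297]
t=35: [193, 174, 179, 193, 179]
t=36: [158, 180, 174, 158, 174]
t=37: [225, 201, 207, 225, 207]
t=38: [67, 94, 87, 67, 87]
t=39: [226, 256, 248, 226, 248]
t=40: [38, 40, 31, 38, 31]
t=41: [109, 111, 101, 109, 101]
t=42: [321, 324, 312, 321, 312]
t=43: [237, 240, 227, 237, 227]
t=44: [15, 12, 26, 15, 26]
t=45: [52, 48, 64, 52, 64]
t=46: [163, 159, 177, 163, 177]
t=47: [222, 226, 206, 222, 206]
t=48: [64, 60, 82, 64, 82]
t=49: [204, 199, 224, 204, 224]
t=50: [94, 100, 72, 94, 72]
t=51: [267, 274, 243, 267, 243]
t=52: [65, 73, 38, 65, 38]
t=53: [177, 186, 147, 177, 147]
t=54: [208, 198, 241, 208, 241]
t=55: [76, 87, 41, 76, 41]
t=56: [205, 218, 166, 205, 166]
t=57: [129, 114, 173, 129, 173]
t=58: [301, 304, 251, 301, 251]
t=59: [146, 150, 90, 146, 90]
t=60: [277, 273, 273, 277, 273]
t=61: [106, 102, 102, 106, 102]
t=62: [313, 309, 309, 313, 309]
t=63: [214, 210, 210, 214, 210]
t=64: [82, 87, 87, 82, 87]
t=65: [251, 257, 257, 251, 257]
t=66: [39, 46, 46, 39, 46]
t=67: [124, 132, 132, 124, 132]
t=68: [339, 330, 330, 339, 330]
t=69: [286, 276, 276, 286, 276]
t=70: [126, 115, 115, 126, 115]
t=71: [343, 344, 344, 343, 344]
t=72: [310, 311, 311, 310, 311]
t=73: [211, 212, 212, 211, 212]
t=74: [85, 84, 84, 85, 84]
t=75: [253, 252, 252, 253, 252]
t=76: [37, 36, 36, 37, 36]
t=77: [109, 108, 108, 109, 108]
t=78: [325, 324, 324, 325, 324]
t=79: [253, 252, 252, 253, 252]

Answer: 4
Key observation: The state at step 75, [253, 252, 252, 253, 252], reappears at step 79 — and no state repeats earlier — so the cycle the system enters has period 4.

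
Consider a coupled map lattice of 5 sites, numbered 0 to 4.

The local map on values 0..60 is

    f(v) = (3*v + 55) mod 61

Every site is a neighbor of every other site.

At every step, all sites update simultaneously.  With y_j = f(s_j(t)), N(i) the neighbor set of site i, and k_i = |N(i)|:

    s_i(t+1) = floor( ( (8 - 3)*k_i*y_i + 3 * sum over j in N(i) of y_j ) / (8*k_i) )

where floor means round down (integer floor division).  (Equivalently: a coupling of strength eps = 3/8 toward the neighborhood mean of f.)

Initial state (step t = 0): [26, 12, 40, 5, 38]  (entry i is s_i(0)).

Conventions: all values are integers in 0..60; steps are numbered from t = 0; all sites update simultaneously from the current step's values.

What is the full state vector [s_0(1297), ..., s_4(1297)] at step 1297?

Simulating step by step:
t=0: [26, 12, 40, 5, 38]
t=1: [19, 30, 42, 18, 39]
t=2: [48, 33, 53, 47, 48]
t=3: [18, 27, 26, 17, 18]
t=4: [41, 23, 21, 39, 41]
t=5: [50, 21, 51, 47, 50]
t=6: [24, 43, 26, 19, 24]
t=7: [9, 7, 12, 33, 9]
t=8: [22, 19, 27, 28, 22]
t=9: [50, 46, 26, 27, 50]
t=10: [19, 12, 13, 14, 19]
t=11: [45, 34, 36, 37, 45]
t=12: [16, 31, 34, 35, 16]
t=13: [39, 30, 35, 37, 39]
t=14: [45, 31, 39, 42, 45]
t=15: [17, 27, 40, 45, 17]
t=16: [39, 22, 43, 19, 39]
t=17: [46, 51, 20, 46, 46]
t=18: [15, 23, 38, 15, 15]
t=19: [36, 16, 40, 36, 36]
t=20: [42, 42, 48, 42, 42]
t=21: [54, 54, 32, 54, 54]
t=22: [33, 33, 30, 33, 33]
t=23: [31, 31, 26, 31, 31]
t=24: [24, 24, 16, 24, 24]
t=25: [8, 8, 28, 8, 8]
t=26: [17, 17, 17, 17, 17]
t=27: [45, 45, 45, 45, 45]
t=28: [7, 7, 7, 7, 7]
t=29: [15, 15, 15, 15, 15]
t=30: [39, 39, 39, 39, 39]
t=31: [50, 50, 50, 50, 50]
t=32: [22, 22, 22, 22, 22]
t=33: [60, 60, 60, 60, 60]
t=34: [52, 52, 52, 52, 52]
t=35: [28, 28, 28, 28, 28]
t=36: [17, 17, 17, 17, 17]

Answer: [45, 45, 45, 45, 45]
Key observation: The state at step 26, [17, 17, 17, 17, 17], reappears at step 36: the system is in a cycle of period 10 from step 26 on.  Therefore the state at step 1297 equals the state at step 26 + ((1297 - 26) mod 10) = 27, which is [45, 45, 45, 45, 45].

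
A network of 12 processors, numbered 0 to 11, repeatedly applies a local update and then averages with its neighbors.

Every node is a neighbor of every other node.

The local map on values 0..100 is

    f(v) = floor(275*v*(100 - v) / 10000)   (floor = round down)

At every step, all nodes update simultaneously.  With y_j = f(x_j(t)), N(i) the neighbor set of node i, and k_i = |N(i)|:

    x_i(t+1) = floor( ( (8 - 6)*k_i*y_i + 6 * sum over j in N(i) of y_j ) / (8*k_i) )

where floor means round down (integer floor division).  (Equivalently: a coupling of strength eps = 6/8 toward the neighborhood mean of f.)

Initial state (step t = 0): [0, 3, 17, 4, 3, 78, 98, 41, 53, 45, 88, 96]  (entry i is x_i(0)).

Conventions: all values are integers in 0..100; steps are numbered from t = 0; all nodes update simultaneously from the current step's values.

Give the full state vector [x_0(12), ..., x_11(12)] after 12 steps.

Answer: [63, 63, 63, 63, 63, 63, 63, 63, 63, 63, 63, 63]

Derivation:
t=0: [0, 3, 17, 4, 3, 78, 98, 41, 53, 45, 88, 96]
t=1: [24, 25, 31, 26, 25, 32, 25, 36, 36, 36, 29, 26]
t=2: [54, 54, 56, 55, 54, 56, 54, 57, 57, 57, 55, 55]
t=3: [67, 67, 67, 67, 67, 67, 67, 67, 67, 67, 67, 67]
t=4: [60, 60, 60, 60, 60, 60, 60, 60, 60, 60, 60, 60]
t=5: [66, 66, 66, 66, 66, 66, 66, 66, 66, 66, 66, 66]
t=6: [61, 61, 61, 61, 61, 61, 61, 61, 61, 61, 61, 61]
t=7: [65, 65, 65, 65, 65, 65, 65, 65, 65, 65, 65, 65]
t=8: [62, 62, 62, 62, 62, 62, 62, 62, 62, 62, 62, 62]
t=9: [64, 64, 64, 64, 64, 64, 64, 64, 64, 64, 64, 64]
t=10: [63, 63, 63, 63, 63, 63, 63, 63, 63, 63, 63, 63]
t=11: [64, 64, 64, 64, 64, 64, 64, 64, 64, 64, 64, 64]
t=12: [63, 63, 63, 63, 63, 63, 63, 63, 63, 63, 63, 63]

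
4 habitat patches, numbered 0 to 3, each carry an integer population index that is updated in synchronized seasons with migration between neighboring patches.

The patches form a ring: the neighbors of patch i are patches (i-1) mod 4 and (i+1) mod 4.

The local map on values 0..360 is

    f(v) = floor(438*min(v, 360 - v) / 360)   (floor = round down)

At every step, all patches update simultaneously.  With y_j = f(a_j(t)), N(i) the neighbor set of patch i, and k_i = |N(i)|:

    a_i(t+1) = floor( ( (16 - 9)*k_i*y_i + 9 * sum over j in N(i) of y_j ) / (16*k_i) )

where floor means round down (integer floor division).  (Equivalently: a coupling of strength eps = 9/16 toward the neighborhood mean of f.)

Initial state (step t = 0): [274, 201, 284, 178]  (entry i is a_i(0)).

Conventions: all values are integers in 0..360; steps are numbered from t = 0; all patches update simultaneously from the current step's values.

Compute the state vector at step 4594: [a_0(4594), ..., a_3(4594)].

Simulating step by step:
t=0: [274, 201, 284, 178]
t=1: [160, 139, 155, 149]
t=2: [183, 181, 180, 186]
t=3: [214, 217, 216, 214]
t=4: [175, 174, 175, 176]
t=5: [212, 211, 212, 212]
t=6: [180, 180, 180, 180]
t=7: [219, 219, 219, 219]
t=8: [171, 171, 171, 171]
t=9: [208, 208, 208, 208]
t=10: [184, 184, 184, 184]
t=11: [214, 214, 214, 214]
t=12: [177, 177, 177, 177]
t=13: [215, 215, 215, 215]
t=14: [176, 176, 176, 176]
t=15: [214, 214, 214, 214]

Answer: [176, 176, 176, 176]
Key observation: The state at step 11, [214, 214, 214, 214], reappears at step 15: the system is in a cycle of period 4 from step 11 on.  Therefore the state at step 4594 equals the state at step 11 + ((4594 - 11) mod 4) = 14, which is [176, 176, 176, 176].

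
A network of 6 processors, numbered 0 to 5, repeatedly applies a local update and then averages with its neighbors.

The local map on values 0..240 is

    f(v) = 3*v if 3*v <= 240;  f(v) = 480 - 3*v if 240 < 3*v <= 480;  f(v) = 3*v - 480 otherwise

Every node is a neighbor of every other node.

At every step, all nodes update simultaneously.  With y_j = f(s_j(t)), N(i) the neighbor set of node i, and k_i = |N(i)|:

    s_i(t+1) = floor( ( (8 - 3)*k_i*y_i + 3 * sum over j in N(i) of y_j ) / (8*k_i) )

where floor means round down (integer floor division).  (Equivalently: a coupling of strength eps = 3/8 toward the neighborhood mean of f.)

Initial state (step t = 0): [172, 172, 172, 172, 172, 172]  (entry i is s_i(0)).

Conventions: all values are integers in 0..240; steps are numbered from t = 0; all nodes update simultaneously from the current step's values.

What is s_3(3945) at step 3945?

Answer: s_3(3945) = 36
Key observation: The state at step 1, [36, 36, 36, 36, 36, 36], reappears at step 5: the system is in a cycle of period 4 from step 1 on.  Therefore the state at step 3945 equals the state at step 1 + ((3945 - 1) mod 4) = 1, which is [36, 36, 36, 36, 36, 36].

Derivation:
t=0: [172, 172, 172, 172, 172, 172]
t=1: [36, 36, 36, 36, 36, 36]
t=2: [108, 108, 108, 108, 108, 108]
t=3: [156, 156, 156, 156, 156, 156]
t=4: [12, 12, 12, 12, 12, 12]
t=5: [36, 36, 36, 36, 36, 36]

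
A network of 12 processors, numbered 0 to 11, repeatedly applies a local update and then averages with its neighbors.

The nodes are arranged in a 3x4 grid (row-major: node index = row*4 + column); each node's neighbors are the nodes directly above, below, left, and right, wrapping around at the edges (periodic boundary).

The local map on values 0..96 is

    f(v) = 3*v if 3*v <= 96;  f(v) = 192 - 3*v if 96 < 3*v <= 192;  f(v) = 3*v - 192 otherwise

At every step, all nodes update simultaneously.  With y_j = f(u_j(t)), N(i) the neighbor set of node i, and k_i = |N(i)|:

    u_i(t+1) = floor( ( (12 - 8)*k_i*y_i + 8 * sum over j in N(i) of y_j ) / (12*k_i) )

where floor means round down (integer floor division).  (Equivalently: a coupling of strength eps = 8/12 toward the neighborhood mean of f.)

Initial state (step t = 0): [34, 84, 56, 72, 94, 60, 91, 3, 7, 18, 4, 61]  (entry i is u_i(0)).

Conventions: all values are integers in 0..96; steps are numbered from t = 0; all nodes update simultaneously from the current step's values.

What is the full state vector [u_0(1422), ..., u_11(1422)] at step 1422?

Simulating step by step:
t=0: [34, 84, 56, 72, 94, 60, 91, 3, 7, 18, 4, 61]
t=1: [62, 50, 37, 30, 52, 51, 36, 37, 47, 35, 32, 14]
t=2: [38, 49, 79, 65, 41, 54, 77, 69, 45, 67, 81, 67]
t=3: [55, 42, 38, 25, 53, 37, 36, 25, 46, 33, 34, 24]
t=4: [47, 68, 78, 67, 50, 73, 82, 69, 55, 79, 84, 73]
t=5: [32, 31, 36, 25, 34, 34, 42, 27, 36, 36, 48, 27]
t=6: [89, 90, 75, 82, 88, 85, 72, 79, 86, 80, 68, 75]
t=7: [70, 62, 39, 49, 65, 58, 33, 45, 60, 52, 27, 40]
t=8: [17, 26, 62, 52, 18, 29, 69, 54, 25, 31, 73, 56]
t=9: [57, 65, 28, 30, 58, 69, 30, 31, 62, 75, 32, 36]
t=10: [26, 26, 74, 77, 28, 29, 78, 78, 28, 31, 80, 75]
t=11: [73, 74, 44, 43, 76, 78, 48, 47, 76, 80, 49, 46]
t=12: [36, 39, 51, 53, 38, 41, 49, 50, 39, 41, 50, 50]
t=13: [71, 68, 45, 45, 71, 67, 47, 47, 70, 66, 46, 46]
t=14: [25, 19, 48, 49, 23, 18, 45, 47, 23, 17, 46, 48]
t=15: [65, 57, 51, 52, 64, 57, 53, 53, 63, 56, 52, 52]
t=16: [11, 21, 34, 30, 10, 20, 32, 28, 11, 21, 34, 30]
t=17: [47, 62, 86, 79, 45, 62, 86, 79, 47, 62, 86, 79]
t=18: [43, 23, 52, 49, 44, 24, 52, 50, 43, 23, 52, 49]
t=19: [60, 63, 43, 46, 60, 63, 43, 45, 60, 63, 43, 46]
t=20: [17, 14, 51, 49, 18, 14, 52, 49, 17, 14, 51, 49]
t=21: [49, 43, 40, 45, 49, 43, 39, 45, 49, 43, 40, 45]
t=22: [50, 61, 68, 57, 50, 62, 69, 58, 50, 61, 68, 57]
t=23: [33, 14, 13, 22, 32, 14, 13, 22, 33, 14, 13, 22]
t=24: [80, 50, 44, 66, 81, 50, 44, 66, 80, 50, 44, 66]
t=25: [40, 46, 48, 22, 41, 46, 48, 22, 40, 46, 48, 22]
t=26: [67, 56, 52, 64, 67, 55, 52, 63, 67, 56, 52, 64]
t=27: [10, 24, 28, 8, 11, 24, 29, 8, 10, 24, 28, 8]
t=28: [36, 67, 72, 35, 37, 68, 73, 36, 36, 67, 72, 35]
t=29: [71, 24, 32, 75, 71, 25, 33, 75, 71, 24, 32, 75]
t=30: [31, 68, 81, 41, 32, 68, 81, 41, 31, 68, 81, 41]
t=31: [76, 32, 47, 70, 76, 32, 47, 70, 76, 32, 47, 70]
t=32: [43, 78, 53, 26, 43, 78, 53, 26, 43, 78, 53, 26]
t=33: [62, 44, 42, 68, 62, 44, 42, 68, 62, 44, 42, 68]
t=34: [16, 52, 56, 20, 16, 52, 56, 20, 16, 52, 56, 20]
t=35: [48, 36, 32, 52, 48, 36, 32, 52, 48, 36, 32, 52]
t=36: [52, 80, 84, 48, 52, 80, 84, 48, 52, 80, 84, 48]
t=37: [40, 48, 56, 48, 40, 48, 56, 48, 40, 48, 56, 48]
t=38: [64, 48, 32, 48, 64, 48, 32, 48, 64, 48, 32, 48]
t=39: [16, 48, 80, 48, 16, 48, 80, 48, 16, 48, 80, 48]
t=40: [48, 48, 48, 48, 48, 48, 48, 48, 48, 48, 48, 48]
t=41: [48, 48, 48, 48, 48, 48, 48, 48, 48, 48, 48, 48]

Answer: [48, 48, 48, 48, 48, 48, 48, 48, 48, 48, 48, 48]
Key observation: The state at step 40, [48, 48, 48, 48, 48, 48, 48, 48, 48, 48, 48, 48], reappears at step 41: the system is in a cycle of period 1 from step 40 on.  Therefore the state at step 1422 equals the state at step 40 + ((1422 - 40) mod 1) = 40, which is [48, 48, 48, 48, 48, 48, 48, 48, 48, 48, 48, 48].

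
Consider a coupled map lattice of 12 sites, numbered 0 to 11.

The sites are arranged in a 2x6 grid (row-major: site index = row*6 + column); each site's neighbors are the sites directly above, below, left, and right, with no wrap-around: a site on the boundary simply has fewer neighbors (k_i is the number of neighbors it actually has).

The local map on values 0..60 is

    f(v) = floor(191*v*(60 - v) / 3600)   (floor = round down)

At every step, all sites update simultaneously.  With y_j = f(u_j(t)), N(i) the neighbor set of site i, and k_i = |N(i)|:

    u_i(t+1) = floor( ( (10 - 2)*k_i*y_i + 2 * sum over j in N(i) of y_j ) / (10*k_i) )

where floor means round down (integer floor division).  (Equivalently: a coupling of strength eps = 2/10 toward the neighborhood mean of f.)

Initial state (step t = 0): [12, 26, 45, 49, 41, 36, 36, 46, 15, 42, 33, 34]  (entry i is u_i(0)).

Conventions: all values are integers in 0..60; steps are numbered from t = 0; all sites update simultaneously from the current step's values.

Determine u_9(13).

Answer: u_9(13) = 39

Derivation:
t=0: [12, 26, 45, 49, 41, 36, 36, 46, 15, 42, 33, 34]
t=1: [33, 43, 35, 30, 40, 44, 42, 35, 35, 39, 46, 46]
t=2: [45, 39, 45, 46, 41, 37, 41, 45, 45, 42, 35, 34]
t=3: [36, 41, 35, 34, 41, 44, 39, 35, 35, 39, 45, 45]
t=4: [44, 41, 45, 45, 40, 37, 43, 45, 45, 42, 35, 35]
t=5: [37, 39, 35, 35, 42, 44, 37, 35, 35, 39, 45, 45]
t=6: [44, 43, 45, 45, 39, 37, 45, 45, 45, 42, 35, 35]
t=7: [36, 37, 35, 35, 42, 44, 35, 35, 35, 39, 45, 45]
t=8: [45, 45, 45, 45, 39, 37, 45, 45, 45, 42, 35, 35]
t=9: [35, 35, 35, 35, 42, 44, 35, 35, 35, 39, 45, 45]
t=10: [46, 46, 46, 45, 39, 37, 46, 46, 45, 42, 35, 35]
t=11: [34, 34, 34, 35, 42, 44, 34, 34, 35, 39, 45, 45]
t=12: [46, 46, 46, 45, 39, 37, 46, 46, 45, 42, 35, 35]
t=13: [34, 34, 34, 35, 42, 44, 34, 34, 35, 39, 45, 45]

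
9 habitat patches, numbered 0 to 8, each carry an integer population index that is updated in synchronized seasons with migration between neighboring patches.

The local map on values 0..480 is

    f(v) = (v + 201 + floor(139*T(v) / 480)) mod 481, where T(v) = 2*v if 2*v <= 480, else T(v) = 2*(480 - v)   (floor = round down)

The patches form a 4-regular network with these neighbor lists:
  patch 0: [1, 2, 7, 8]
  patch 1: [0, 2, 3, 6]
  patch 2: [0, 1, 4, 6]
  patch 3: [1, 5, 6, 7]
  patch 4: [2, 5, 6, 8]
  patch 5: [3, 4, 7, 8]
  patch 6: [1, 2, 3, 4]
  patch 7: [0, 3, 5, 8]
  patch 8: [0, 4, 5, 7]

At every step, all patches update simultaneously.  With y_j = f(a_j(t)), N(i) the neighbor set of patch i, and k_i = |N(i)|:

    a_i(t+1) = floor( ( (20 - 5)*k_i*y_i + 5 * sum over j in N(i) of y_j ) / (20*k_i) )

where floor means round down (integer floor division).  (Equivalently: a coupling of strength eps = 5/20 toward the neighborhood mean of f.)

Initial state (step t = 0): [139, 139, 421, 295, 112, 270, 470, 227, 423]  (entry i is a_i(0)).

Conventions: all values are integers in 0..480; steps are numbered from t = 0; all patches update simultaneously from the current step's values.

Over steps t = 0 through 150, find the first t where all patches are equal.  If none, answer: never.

Simulating step by step:
t=0: [139, 139, 421, 295, 112, 270, 470, 227, 423]  (not all equal)
t=1: [368, 372, 219, 141, 323, 130, 214, 110, 193]  (not all equal)
t=2: [152, 159, 79, 379, 134, 364, 91, 343, 84]  (not all equal)
t=3: [409, 418, 346, 185, 381, 178, 342, 174, 321]  (not all equal)
t=4: [185, 158, 147, 58, 144, 49, 136, 376, 150]  (not all equal)
t=5: [101, 409, 406, 300, 418, 290, 411, 180, 382]  (not all equal)
t=6: [301, 178, 180, 122, 168, 118, 167, 50, 159]  (not all equal)
t=7: [139, 62, 68, 365, 431, 389, 402, 294, 417]  (not all equal)
t=8: [371, 288, 297, 159, 184, 159, 183, 147, 184]  (not all equal)
t=9: [158, 135, 109, 402, 44, 395, 49, 391, 73]  (not all equal)
t=10: [416, 389, 368, 188, 273, 180, 285, 190, 302]  (not all equal)
t=11: [158, 149, 149, 30, 108, 20, 115, 34, 113]  (not all equal)
t=12: [431, 421, 429, 267, 367, 252, 379, 272, 365]  (not all equal)
t=13: [172, 170, 174, 116, 150, 110, 156, 118, 147]  (not all equal)
t=14: [464, 462, 470, 392, 435, 383, 445, 394, 429]  (not all equal)
t=15: [190, 189, 193, 165, 180, 162, 184, 165, 177]  (not all equal)
t=16: [76, 45, 21, 404, 63, 429, 39, 434, 418]  (not all equal)
t=17: [294, 265, 247, 181, 277, 184, 257, 187, 190]  (not all equal)
t=18: [106, 102, 103, 18, 100, 17, 100, 21, 31]  (not all equal)
t=19: [351, 353, 362, 245, 343, 237, 350, 242, 260]  (not all equal)
t=20: [140, 143, 148, 106, 137, 98, 142, 102, 110]  (not all equal)
t=21: [416, 422, 431, 374, 412, 361, 421, 366, 377]  (not all equal)
t=22: [171, 173, 177, 156, 169, 151, 173, 153, 157]  (not all equal)
t=23: [468, 472, 477, 449, 465, 442, 472, 444, 449]  (not all equal)
t=24: [193, 195, 197, 187, 192, 184, 195, 184, 186]  (not all equal)
t=25: [23, 26, 29, 15, 22, 11, 26, 11, 13]  (not all equal)
t=26: [235, 240, 244, 225, 234, 219, 240, 219, 222]  (not all equal)
t=27: [89, 97, 98, 76, 87, 67, 96, 67, 71]  (not all equal)
t=28: [338, 351, 352, 323, 336, 309, 349, 309, 315]  (not all equal)
t=29: [139, 143, 145, 133, 138, 129, 143, 129, 130]  (not all equal)
t=30: [419, 424, 427, 412, 417, 405, 424, 405, 407]  (not all equal)
t=31: [173, 175, 176, 171, 172, 168, 175, 168, 169]  (not all equal)
t=32: [473, 476, 477, 471, 472, 466, 476, 466, 467]  (not all equal)
t=33: [196, 197, 197, 196, 196, 194, 197, 194, 194]  (not all equal)
t=34: [28, 30, 30, 28, 28, 26, 30, 26, 26]  (not all equal)
t=35: [245, 247, 247, 245, 245, 242, 247, 242, 242]  (not all equal)
t=36: [100, 101, 101, 100, 100, 99, 101, 99, 99]  (not all equal)
t=37: [358, 359, 359, 358, 358, 357, 359, 357, 357]  (not all equal)
t=38: [148, 148, 148, 148, 148, 148, 148, 148, 148]  (all equal)

Answer: 38
Key observation: Synchronization is absorbing here: once all patches are equal they stay equal, and step 38 is the first all-equal step.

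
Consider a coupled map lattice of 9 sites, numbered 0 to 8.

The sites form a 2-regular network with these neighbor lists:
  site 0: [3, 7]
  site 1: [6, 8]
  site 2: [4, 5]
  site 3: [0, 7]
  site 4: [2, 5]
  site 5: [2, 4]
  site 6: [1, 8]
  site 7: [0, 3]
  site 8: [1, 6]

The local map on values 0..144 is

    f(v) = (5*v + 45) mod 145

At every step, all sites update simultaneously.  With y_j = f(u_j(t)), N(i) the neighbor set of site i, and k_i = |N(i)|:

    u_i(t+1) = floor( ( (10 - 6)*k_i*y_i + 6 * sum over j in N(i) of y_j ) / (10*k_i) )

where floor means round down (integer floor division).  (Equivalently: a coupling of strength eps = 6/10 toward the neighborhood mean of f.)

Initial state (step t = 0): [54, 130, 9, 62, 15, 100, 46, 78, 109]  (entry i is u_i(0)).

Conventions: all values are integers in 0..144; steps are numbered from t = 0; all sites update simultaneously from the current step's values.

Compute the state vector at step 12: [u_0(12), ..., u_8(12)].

Answer: [110, 111, 135, 110, 135, 135, 111, 110, 112]

Derivation:
t=0: [54, 130, 9, 62, 15, 100, 46, 78, 109]
t=1: [29, 88, 105, 33, 108, 107, 89, 27, 77]
t=2: [48, 78, 55, 50, 42, 42, 79, 47, 87]
t=3: [98, 15, 78, 84, 86, 86, 15, 97, 19]
t=4: [77, 126, 24, 70, 28, 28, 126, 77, 128]
t=5: [129, 98, 32, 126, 34, 34, 98, 129, 99]
t=6: [105, 101, 66, 104, 67, 67, 101, 105, 102]
t=7: [133, 116, 88, 133, 88, 88, 116, 133, 117]
t=8: [130, 46, 50, 130, 50, 50, 46, 130, 47]
t=9: [115, 131, 5, 115, 5, 5, 131, 115, 132]
t=10: [40, 121, 70, 40, 70, 70, 121, 40, 122]
t=11: [100, 71, 105, 100, 105, 105, 71, 100, 72]
t=12: [110, 111, 135, 110, 135, 135, 111, 110, 112]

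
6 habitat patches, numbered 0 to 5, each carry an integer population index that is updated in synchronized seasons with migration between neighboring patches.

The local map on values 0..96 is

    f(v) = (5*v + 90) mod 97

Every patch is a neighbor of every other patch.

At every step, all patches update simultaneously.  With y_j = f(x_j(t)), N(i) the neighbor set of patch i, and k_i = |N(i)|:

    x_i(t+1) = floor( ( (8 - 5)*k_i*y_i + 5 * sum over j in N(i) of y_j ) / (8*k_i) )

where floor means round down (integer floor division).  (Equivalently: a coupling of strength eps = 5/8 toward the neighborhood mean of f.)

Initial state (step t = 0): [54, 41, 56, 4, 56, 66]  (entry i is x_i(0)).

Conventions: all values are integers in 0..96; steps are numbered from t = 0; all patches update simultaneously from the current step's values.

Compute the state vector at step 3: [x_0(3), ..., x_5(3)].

Answer: [40, 21, 21, 25, 21, 26]

Derivation:
t=0: [54, 41, 56, 4, 56, 66]
t=1: [51, 35, 54, 37, 54, 42]
t=2: [57, 61, 61, 64, 61, 46]
t=3: [40, 21, 21, 25, 21, 26]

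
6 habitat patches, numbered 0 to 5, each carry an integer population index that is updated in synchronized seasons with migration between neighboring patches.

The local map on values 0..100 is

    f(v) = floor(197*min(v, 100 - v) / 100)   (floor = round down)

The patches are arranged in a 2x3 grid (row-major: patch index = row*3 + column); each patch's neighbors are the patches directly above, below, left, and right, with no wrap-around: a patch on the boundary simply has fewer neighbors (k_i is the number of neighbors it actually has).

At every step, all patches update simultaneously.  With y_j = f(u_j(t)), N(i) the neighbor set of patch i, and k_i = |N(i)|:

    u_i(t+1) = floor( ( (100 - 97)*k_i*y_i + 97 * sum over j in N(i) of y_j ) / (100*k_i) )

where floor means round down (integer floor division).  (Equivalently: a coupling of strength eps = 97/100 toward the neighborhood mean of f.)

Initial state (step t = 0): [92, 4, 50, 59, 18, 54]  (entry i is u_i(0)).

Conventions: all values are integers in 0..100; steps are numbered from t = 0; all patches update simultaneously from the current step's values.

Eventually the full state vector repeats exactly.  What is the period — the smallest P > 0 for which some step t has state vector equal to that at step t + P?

Answer: 3
Key observation: The state at step 38, [88, 88, 88, 88, 88, 88], reappears at step 41 — and no state repeats earlier — so the cycle the system enters has period 3.

Derivation:
t=0: [92, 4, 50, 59, 18, 54]
t=1: [42, 48, 49, 26, 58, 67]
t=2: [72, 86, 79, 81, 70, 88]
t=3: [32, 50, 25, 56, 29, 49]
t=4: [91, 57, 95, 60, 92, 54]
t=5: [79, 15, 84, 17, 81, 14]
t=6: [31, 36, 28, 38, 29, 33]
t=7: [71, 58, 67, 59, 69, 56]
t=8: [80, 61, 83, 59, 82, 63]
t=9: [76, 36, 72, 38, 74, 35]
t=10: [71, 51, 68, 49, 70, 53]
t=11: [94, 60, 93, 59, 93, 61]
t=12: [76, 14, 75, 14, 76, 14]
t=13: [27, 47, 27, 46, 27, 47]
t=14: [89, 54, 90, 54, 90, 54]
t=15: [87, 21, 87, 22, 87, 21]
t=16: [41, 25, 40, 25, 41, 25]
t=17: [49, 78, 49, 79, 49, 78]
t=18: [43, 94, 44, 94, 43, 94]
t=19: [13, 82, 13, 81, 13, 82]
t=20: [35, 25, 34, 25, 35, 25]
t=21: [49, 66, 49, 67, 49, 66]
t=22: [66, 95, 66, 95, 66, 95]
t=23: [10, 64, 10, 64, 10, 64]
t=24: [68, 20, 68, 20, 68, 20]
t=25: [39, 62, 39, 62, 39, 62]
t=26: [74, 75, 74, 75, 74, 75]
t=27: [49, 50, 49, 50, 49, 50]
t=28: [97, 96, 97, 96, 97, 96]
t=29: [6, 5, 6, 5, 6, 5]
t=30: [9, 10, 9, 10, 9, 10]
t=31: [18, 17, 18, 17, 18, 17]
t=32: [33, 34, 33, 34, 33, 34]
t=33: [65, 65, 65, 65, 65, 65]
t=34: [68, 68, 68, 68, 68, 68]
t=35: [63, 63, 63, 63, 63, 63]
t=36: [72, 72, 72, 72, 72, 72]
t=37: [55, 55, 55, 55, 55, 55]
t=38: [88, 88, 88, 88, 88, 88]
t=39: [23, 23, 23, 23, 23, 23]
t=40: [45, 45, 45, 45, 45, 45]
t=41: [88, 88, 88, 88, 88, 88]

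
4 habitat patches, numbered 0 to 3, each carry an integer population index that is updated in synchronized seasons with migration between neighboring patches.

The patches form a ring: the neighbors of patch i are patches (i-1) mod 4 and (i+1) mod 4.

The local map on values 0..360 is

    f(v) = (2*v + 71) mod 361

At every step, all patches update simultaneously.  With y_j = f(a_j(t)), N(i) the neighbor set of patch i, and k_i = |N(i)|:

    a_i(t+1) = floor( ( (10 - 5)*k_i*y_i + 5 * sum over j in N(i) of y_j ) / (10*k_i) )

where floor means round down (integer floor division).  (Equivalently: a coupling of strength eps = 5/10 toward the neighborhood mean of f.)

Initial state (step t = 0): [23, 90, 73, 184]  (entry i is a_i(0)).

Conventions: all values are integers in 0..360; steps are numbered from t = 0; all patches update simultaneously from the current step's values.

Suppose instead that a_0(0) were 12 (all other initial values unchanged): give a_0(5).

Answer: a_0(5) = 243
Key observation: This trace re-runs the system from the modified initial state.

Derivation:
t=0: [12, 90, 73, 184]
t=1: [129, 203, 190, 117]
t=2: [269, 162, 150, 257]
t=3: [188, 81, 69, 176]
t=4: [116, 190, 178, 104]
t=5: [243, 137, 125, 231]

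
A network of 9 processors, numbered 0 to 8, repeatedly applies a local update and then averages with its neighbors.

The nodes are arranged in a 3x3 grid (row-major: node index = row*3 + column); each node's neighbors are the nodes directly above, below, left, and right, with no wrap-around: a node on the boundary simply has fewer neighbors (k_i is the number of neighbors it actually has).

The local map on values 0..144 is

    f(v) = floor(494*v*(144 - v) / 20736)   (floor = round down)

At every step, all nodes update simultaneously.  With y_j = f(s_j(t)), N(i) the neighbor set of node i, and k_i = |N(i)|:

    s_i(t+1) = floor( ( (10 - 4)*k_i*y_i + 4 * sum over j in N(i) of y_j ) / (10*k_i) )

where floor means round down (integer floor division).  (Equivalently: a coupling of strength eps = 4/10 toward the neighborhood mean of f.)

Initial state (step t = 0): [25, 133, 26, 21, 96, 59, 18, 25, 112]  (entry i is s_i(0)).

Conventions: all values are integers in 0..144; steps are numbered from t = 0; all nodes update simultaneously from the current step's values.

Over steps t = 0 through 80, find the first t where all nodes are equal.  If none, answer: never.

Simulating step by step:
t=0: [25, 133, 26, 21, 96, 59, 18, 25, 112]  (not all equal)
t=1: [61, 54, 74, 67, 93, 107, 58, 75, 88]  (not all equal)
t=2: [119, 116, 115, 119, 112, 103, 119, 120, 113]  (not all equal)
t=3: [71, 77, 82, 72, 82, 92, 69, 72, 83]  (not all equal)
t=4: [122, 121, 119, 122, 120, 116, 123, 122, 119]  (not all equal)
t=5: [63, 66, 70, 63, 67, 73, 61, 64, 70]  (not all equal)
t=6: [121, 122, 122, 121, 121, 122, 120, 121, 122]  (not all equal)
t=7: [65, 63, 63, 66, 65, 63, 67, 65, 63]  (not all equal)
t=8: [121, 121, 121, 122, 121, 121, 122, 121, 121]  (not all equal)
t=9: [65, 66, 66, 63, 65, 66, 63, 65, 66]  (not all equal)
t=10: [121, 122, 122, 121, 121, 122, 121, 121, 122]  (not all equal)
t=11: [65, 63, 63, 66, 65, 63, 66, 65, 63]  (not all equal)
t=12: [121, 121, 121, 122, 121, 121, 122, 121, 121]  (not all equal)

Answer: never
Key observation: The state at step 8 reappears at step 12 — the system is in a cycle of period 4 from step 8 on.  No step 0..12 is synchronized, and the cycle repeats forever, so no step up to 80 (or ever) has all nodes equal.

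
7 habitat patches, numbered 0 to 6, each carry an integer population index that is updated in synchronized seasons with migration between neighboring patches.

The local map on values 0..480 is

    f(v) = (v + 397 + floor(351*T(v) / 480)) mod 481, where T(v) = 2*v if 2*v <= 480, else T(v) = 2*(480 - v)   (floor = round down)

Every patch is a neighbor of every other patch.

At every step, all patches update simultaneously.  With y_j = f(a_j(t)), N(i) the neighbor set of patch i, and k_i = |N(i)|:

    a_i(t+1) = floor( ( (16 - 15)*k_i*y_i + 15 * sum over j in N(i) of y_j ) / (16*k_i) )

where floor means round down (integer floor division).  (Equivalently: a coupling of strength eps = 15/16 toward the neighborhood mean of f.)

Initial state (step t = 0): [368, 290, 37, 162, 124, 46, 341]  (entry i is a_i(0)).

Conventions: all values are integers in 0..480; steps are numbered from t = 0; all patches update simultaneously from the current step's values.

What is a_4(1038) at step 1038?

Simulating step by step:
t=0: [368, 290, 37, 162, 124, 46, 341]
t=1: [189, 231, 230, 201, 210, 228, 188]
t=2: [289, 325, 325, 287, 284, 280, 290]
t=3: [148, 105, 105, 148, 148, 148, 149]
t=4: [247, 257, 257, 247, 247, 247, 247]
t=5: [20, 21, 21, 20, 20, 20, 20]
t=6: [446, 446, 446, 446, 446, 446, 446]
t=7: [411, 411, 411, 411, 411, 411, 411]
t=8: [427, 427, 427, 427, 427, 427, 427]
t=9: [420, 420, 420, 420, 420, 420, 420]
t=10: [423, 423, 423, 423, 423, 423, 423]
t=11: [422, 422, 422, 422, 422, 422, 422]
t=12: [422, 422, 422, 422, 422, 422, 422]

Answer: a_4(1038) = 422
Key observation: The state at step 11, [422, 422, 422, 422, 422, 422, 422], reappears at step 12: the system is in a cycle of period 1 from step 11 on.  Therefore the state at step 1038 equals the state at step 11 + ((1038 - 11) mod 1) = 11, which is [422, 422, 422, 422, 422, 422, 422].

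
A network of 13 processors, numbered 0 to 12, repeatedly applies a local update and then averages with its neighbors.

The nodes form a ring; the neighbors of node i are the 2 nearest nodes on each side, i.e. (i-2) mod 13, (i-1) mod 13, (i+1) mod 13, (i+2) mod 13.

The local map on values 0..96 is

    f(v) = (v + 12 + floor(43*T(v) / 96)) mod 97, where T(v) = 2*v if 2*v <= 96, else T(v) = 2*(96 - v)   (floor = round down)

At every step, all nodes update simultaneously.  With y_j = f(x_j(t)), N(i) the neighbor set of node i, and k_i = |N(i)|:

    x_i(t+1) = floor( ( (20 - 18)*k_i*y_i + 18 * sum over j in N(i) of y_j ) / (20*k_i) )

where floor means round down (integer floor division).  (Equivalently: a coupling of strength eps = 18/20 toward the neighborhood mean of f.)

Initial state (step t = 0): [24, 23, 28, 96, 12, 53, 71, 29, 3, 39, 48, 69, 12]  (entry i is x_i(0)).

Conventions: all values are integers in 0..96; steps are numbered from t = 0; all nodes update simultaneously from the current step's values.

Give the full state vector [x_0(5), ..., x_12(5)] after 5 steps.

Simulating step by step:
t=0: [24, 23, 28, 96, 12, 53, 71, 29, 3, 39, 48, 69, 12]
t=1: [42, 43, 41, 37, 23, 27, 28, 32, 38, 30, 33, 41, 31]
t=2: [85, 84, 81, 75, 72, 67, 68, 70, 71, 78, 77, 77, 85]
t=3: [9, 8, 8, 8, 8, 7, 7, 8, 8, 8, 8, 9, 9]
t=4: [28, 27, 27, 26, 26, 26, 26, 26, 26, 27, 27, 28, 28]
t=5: [64, 63, 62, 61, 61, 61, 61, 61, 61, 62, 63, 64, 64]

Answer: [64, 63, 62, 61, 61, 61, 61, 61, 61, 62, 63, 64, 64]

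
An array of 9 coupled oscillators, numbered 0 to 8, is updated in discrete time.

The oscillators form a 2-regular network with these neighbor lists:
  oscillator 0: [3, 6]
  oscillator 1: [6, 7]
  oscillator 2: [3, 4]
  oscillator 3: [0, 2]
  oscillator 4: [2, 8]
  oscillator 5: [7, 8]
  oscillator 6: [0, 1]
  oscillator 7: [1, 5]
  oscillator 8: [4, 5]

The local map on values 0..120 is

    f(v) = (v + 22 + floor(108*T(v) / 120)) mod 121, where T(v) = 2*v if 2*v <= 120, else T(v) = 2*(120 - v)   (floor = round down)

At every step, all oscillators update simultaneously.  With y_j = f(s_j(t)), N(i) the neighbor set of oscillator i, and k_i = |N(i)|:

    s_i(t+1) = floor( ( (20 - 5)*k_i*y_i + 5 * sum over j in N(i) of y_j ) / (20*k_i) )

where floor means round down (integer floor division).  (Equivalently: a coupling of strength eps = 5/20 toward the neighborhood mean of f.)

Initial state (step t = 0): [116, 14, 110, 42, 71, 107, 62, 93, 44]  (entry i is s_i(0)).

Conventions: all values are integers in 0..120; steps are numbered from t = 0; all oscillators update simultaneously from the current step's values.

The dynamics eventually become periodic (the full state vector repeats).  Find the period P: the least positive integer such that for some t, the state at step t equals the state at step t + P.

Simulating step by step:
t=0: [116, 14, 110, 42, 71, 107, 62, 93, 44]
t=1: [28, 59, 31, 20, 51, 31, 60, 43, 29]
t=2: [93, 60, 96, 84, 58, 96, 72, 37, 96]
t=3: [45, 59, 44, 47, 57, 35, 58, 16, 42]
t=4: [32, 65, 29, 30, 50, 100, 58, 72, 36]
t=5: [104, 64, 95, 106, 43, 35, 69, 57, 10]
t=6: [36, 63, 37, 33, 27, 103, 58, 68, 55]
t=7: [22, 65, 29, 86, 80, 40, 55, 59, 57]
t=8: [75, 63, 89, 59, 60, 25, 59, 59, 53]
t=9: [59, 66, 50, 62, 63, 83, 64, 69, 56]
t=10: [66, 63, 47, 63, 61, 52, 65, 60, 57]
t=11: [64, 66, 40, 61, 62, 50, 65, 65, 59]
t=12: [65, 64, 26, 60, 60, 47, 64, 61, 63]
t=13: [65, 65, 87, 71, 71, 40, 65, 63, 62]
t=14: [64, 65, 50, 59, 59, 26, 65, 59, 59]
t=15: [65, 65, 47, 62, 62, 87, 65, 69, 69]
t=16: [65, 64, 40, 62, 61, 50, 65, 59, 60]
t=17: [65, 65, 26, 60, 61, 47, 65, 62, 65]
t=18: [65, 65, 87, 71, 70, 40, 65, 62, 61]
t=19: [64, 65, 50, 59, 60, 26, 65, 60, 60]
t=20: [65, 65, 47, 62, 65, 87, 65, 71, 72]
t=21: [65, 64, 40, 62, 60, 50, 65, 59, 58]
t=22: [65, 65, 26, 60, 61, 46, 65, 62, 61]
t=23: [65, 65, 87, 71, 71, 38, 65, 62, 63]
t=24: [64, 65, 50, 59, 59, 21, 65, 59, 57]
t=25: [65, 65, 47, 62, 62, 75, 65, 67, 63]
t=26: [65, 64, 40, 62, 62, 58, 65, 62, 65]
t=27: [65, 65, 26, 60, 60, 63, 65, 66, 65]
t=28: [65, 64, 87, 71, 71, 65, 65, 64, 65]
t=29: [64, 65, 50, 59, 59, 65, 65, 65, 64]
t=30: [65, 65, 47, 62, 62, 65, 65, 65, 65]
t=31: [65, 65, 40, 62, 62, 65, 65, 65, 65]
t=32: [65, 65, 26, 60, 60, 65, 65, 65, 65]
t=33: [65, 65, 87, 71, 71, 65, 65, 65, 65]
t=34: [64, 65, 50, 59, 59, 65, 65, 65, 64]

Answer: 5
Key observation: The state at step 29, [64, 65, 50, 59, 59, 65, 65, 65, 64], reappears at step 34 — and no state repeats earlier — so the cycle the system enters has period 5.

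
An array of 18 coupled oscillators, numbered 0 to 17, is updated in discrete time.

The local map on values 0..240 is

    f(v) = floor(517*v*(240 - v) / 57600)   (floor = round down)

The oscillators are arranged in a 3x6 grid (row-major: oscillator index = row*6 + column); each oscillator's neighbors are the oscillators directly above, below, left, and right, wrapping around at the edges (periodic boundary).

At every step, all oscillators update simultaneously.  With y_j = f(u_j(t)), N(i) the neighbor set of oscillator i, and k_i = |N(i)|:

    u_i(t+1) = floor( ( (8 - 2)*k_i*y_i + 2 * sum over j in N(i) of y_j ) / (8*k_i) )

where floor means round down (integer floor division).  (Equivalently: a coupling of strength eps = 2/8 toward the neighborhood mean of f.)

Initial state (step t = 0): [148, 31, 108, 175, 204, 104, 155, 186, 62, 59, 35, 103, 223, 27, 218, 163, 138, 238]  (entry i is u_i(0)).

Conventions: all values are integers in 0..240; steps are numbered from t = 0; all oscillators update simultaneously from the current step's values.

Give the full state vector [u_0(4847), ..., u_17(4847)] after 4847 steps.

Answer: [128, 128, 128, 128, 128, 128, 128, 128, 128, 128, 128, 128, 128, 128, 128, 128, 128, 128]
Key observation: The state at step 4, [128, 128, 128, 128, 128, 128, 128, 128, 128, 128, 128, 128, 128, 128, 128, 128, 128, 128], reappears at step 5: the system is in a cycle of period 1 from step 4 on.  Therefore the state at step 4847 equals the state at step 4 + ((4847 - 4) mod 1) = 4, which is [128, 128, 128, 128, 128, 128, 128, 128, 128, 128, 128, 128, 128, 128, 128, 128, 128, 128].

Derivation:
t=0: [148, 31, 108, 175, 204, 104, 155, 186, 62, 59, 35, 103, 223, 27, 218, 163, 138, 238]
t=1: [112, 67, 114, 101, 74, 114, 111, 87, 96, 94, 73, 114, 43, 52, 56, 106, 109, 28]
t=2: [123, 106, 123, 125, 113, 122, 124, 116, 121, 122, 112, 122, 81, 89, 98, 124, 120, 68]
t=3: [128, 126, 128, 128, 128, 127, 128, 128, 128, 128, 128, 127, 116, 120, 124, 128, 127, 109]
t=4: [128, 128, 128, 128, 128, 128, 128, 128, 128, 128, 128, 128, 128, 128, 128, 128, 128, 128]
t=5: [128, 128, 128, 128, 128, 128, 128, 128, 128, 128, 128, 128, 128, 128, 128, 128, 128, 128]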